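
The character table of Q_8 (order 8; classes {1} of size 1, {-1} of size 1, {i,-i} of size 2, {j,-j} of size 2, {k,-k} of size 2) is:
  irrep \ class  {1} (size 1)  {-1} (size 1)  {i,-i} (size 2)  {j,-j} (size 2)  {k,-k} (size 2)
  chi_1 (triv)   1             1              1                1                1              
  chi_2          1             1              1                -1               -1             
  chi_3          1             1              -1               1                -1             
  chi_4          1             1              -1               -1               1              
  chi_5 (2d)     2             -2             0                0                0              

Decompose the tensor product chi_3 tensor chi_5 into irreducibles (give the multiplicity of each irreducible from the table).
chi_3 tensor chi_5 = chi_5 (all other irreducibles have multiplicity 0).

Reasoning: The character of a tensor product is the pointwise product (chi_3 * chi_5)(C) = chi_3(C) * chi_5(C):
  {1}: (1)*(2), {-1}: (1)*(-2), {i,-i}: (-1)*(0), {j,-j}: (1)*(0), {k,-k}: (-1)*(0)
so (chi_3 * chi_5) takes values
  {1} -> 2, {-1} -> -2, {i,-i} -> 0, {j,-j} -> 0, {k,-k} -> 0.
Now take the inner product of this character with each irreducible chi from the table, <chi_3*chi_5, chi> = (1/8) sum_C |C| (chi_3*chi_5)(C) conj(chi(C)):
  <chi_3*chi_5, chi_1> = (1/8)[1*(2)*conj(1) + 1*(-2)*conj(1) + 2*(0)*conj(1) + 2*(0)*conj(1) + 2*(0)*conj(1)]
      = (1/8)[(2) + (-2) + (0) + (0) + (0)] = 0/8 = 0
  <chi_3*chi_5, chi_2> = (1/8)[1*(2)*conj(1) + 1*(-2)*conj(1) + 2*(0)*conj(1) + 2*(0)*conj(-1) + 2*(0)*conj(-1)]
      = (1/8)[(2) + (-2) + (0) + (0) + (0)] = 0/8 = 0
  <chi_3*chi_5, chi_3> = (1/8)[1*(2)*conj(1) + 1*(-2)*conj(1) + 2*(0)*conj(-1) + 2*(0)*conj(1) + 2*(0)*conj(-1)]
      = (1/8)[(2) + (-2) + (0) + (0) + (0)] = 0/8 = 0
  <chi_3*chi_5, chi_4> = (1/8)[1*(2)*conj(1) + 1*(-2)*conj(1) + 2*(0)*conj(-1) + 2*(0)*conj(-1) + 2*(0)*conj(1)]
      = (1/8)[(2) + (-2) + (0) + (0) + (0)] = 0/8 = 0
  <chi_3*chi_5, chi_5> = (1/8)[1*(2)*conj(2) + 1*(-2)*conj(-2) + 2*(0)*conj(0) + 2*(0)*conj(0) + 2*(0)*conj(0)]
      = (1/8)[(4) + (4) + (0) + (0) + (0)] = 8/8 = 1
Hence the multiplicities are chi_5: 1. Dimension check: dim(chi_3)*dim(chi_5) = 1*2 = 2 and sum (mult * dim) = 1*2 = 2.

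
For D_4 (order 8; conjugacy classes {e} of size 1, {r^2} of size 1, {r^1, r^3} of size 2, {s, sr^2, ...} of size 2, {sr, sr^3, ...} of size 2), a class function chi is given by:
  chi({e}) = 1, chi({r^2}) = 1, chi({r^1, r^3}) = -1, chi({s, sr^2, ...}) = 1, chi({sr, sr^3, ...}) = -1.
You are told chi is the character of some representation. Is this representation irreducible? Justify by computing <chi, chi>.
Irreducible: <chi, chi> = 1.

Argument: <chi, chi> = (1/|G|) sum_C |C| * |chi(C)|^2 = (1/8)[1*|1|^2 + 1*|1|^2 + 2*|-1|^2 + 2*|1|^2 + 2*|-1|^2]
  = (1/8)[(1) + (1) + (2) + (2) + (2)] = 8/8 = 1.
A character is irreducible iff <chi, chi> = 1, so this representation is irreducible.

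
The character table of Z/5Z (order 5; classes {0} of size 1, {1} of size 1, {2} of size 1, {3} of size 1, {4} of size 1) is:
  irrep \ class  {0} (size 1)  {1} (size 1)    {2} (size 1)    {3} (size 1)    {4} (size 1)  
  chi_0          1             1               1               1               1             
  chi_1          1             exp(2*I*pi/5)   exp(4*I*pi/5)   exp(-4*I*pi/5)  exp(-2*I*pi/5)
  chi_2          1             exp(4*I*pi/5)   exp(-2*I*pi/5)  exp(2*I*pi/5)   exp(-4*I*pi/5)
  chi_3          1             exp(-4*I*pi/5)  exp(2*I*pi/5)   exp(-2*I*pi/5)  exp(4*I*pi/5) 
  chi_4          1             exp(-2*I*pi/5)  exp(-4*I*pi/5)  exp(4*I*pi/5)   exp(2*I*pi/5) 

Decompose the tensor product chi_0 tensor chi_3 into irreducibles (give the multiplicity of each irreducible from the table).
chi_0 tensor chi_3 = chi_3 (all other irreducibles have multiplicity 0).

Proof sketch: The character of a tensor product is the pointwise product (chi_0 * chi_3)(C) = chi_0(C) * chi_3(C):
  {0}: (1)*(1), {1}: (1)*(exp(-4*I*pi/5)), {2}: (1)*(exp(2*I*pi/5)), {3}: (1)*(exp(-2*I*pi/5)), {4}: (1)*(exp(4*I*pi/5))
so (chi_0 * chi_3) takes values
  {0} -> 1, {1} -> exp(-4*I*pi/5), {2} -> exp(2*I*pi/5), {3} -> exp(-2*I*pi/5), {4} -> exp(4*I*pi/5).
Now take the inner product of this character with each irreducible chi from the table, <chi_0*chi_3, chi> = (1/5) sum_C |C| (chi_0*chi_3)(C) conj(chi(C)):
  <chi_0*chi_3, chi_0> = (1/5)[1*(1)*conj(1) + 1*(exp(-4*I*pi/5))*conj(1) + 1*(exp(2*I*pi/5))*conj(1) + 1*(exp(-2*I*pi/5))*conj(1) + 1*(exp(4*I*pi/5))*conj(1)]
      = (1/5)[(1) + (exp(-4*I*pi/5)) + (exp(2*I*pi/5)) + (exp(-2*I*pi/5)) + (exp(4*I*pi/5))] = 0/5 = 0
  <chi_0*chi_3, chi_1> = (1/5)[1*(1)*conj(1) + 1*(exp(-4*I*pi/5))*conj(exp(2*I*pi/5)) + 1*(exp(2*I*pi/5))*conj(exp(4*I*pi/5)) + 1*(exp(-2*I*pi/5))*conj(exp(-4*I*pi/5)) + 1*(exp(4*I*pi/5))*conj(exp(-2*I*pi/5))]
      = (1/5)[(1) + (exp(4*I*pi/5)) + (exp(-2*I*pi/5)) + (exp(2*I*pi/5)) + (exp(-4*I*pi/5))] = 0/5 = 0
  <chi_0*chi_3, chi_2> = (1/5)[1*(1)*conj(1) + 1*(exp(-4*I*pi/5))*conj(exp(4*I*pi/5)) + 1*(exp(2*I*pi/5))*conj(exp(-2*I*pi/5)) + 1*(exp(-2*I*pi/5))*conj(exp(2*I*pi/5)) + 1*(exp(4*I*pi/5))*conj(exp(-4*I*pi/5))]
      = (1/5)[(1) + (exp(2*I*pi/5)) + (exp(4*I*pi/5)) + (exp(-4*I*pi/5)) + (exp(-2*I*pi/5))] = 0/5 = 0
  <chi_0*chi_3, chi_3> = (1/5)[1*(1)*conj(1) + 1*(exp(-4*I*pi/5))*conj(exp(-4*I*pi/5)) + 1*(exp(2*I*pi/5))*conj(exp(2*I*pi/5)) + 1*(exp(-2*I*pi/5))*conj(exp(-2*I*pi/5)) + 1*(exp(4*I*pi/5))*conj(exp(4*I*pi/5))]
      = (1/5)[(1) + (1) + (1) + (1) + (1)] = 5/5 = 1
  <chi_0*chi_3, chi_4> = (1/5)[1*(1)*conj(1) + 1*(exp(-4*I*pi/5))*conj(exp(-2*I*pi/5)) + 1*(exp(2*I*pi/5))*conj(exp(-4*I*pi/5)) + 1*(exp(-2*I*pi/5))*conj(exp(4*I*pi/5)) + 1*(exp(4*I*pi/5))*conj(exp(2*I*pi/5))]
      = (1/5)[(1) + (exp(-2*I*pi/5)) + (exp(-4*I*pi/5)) + (exp(4*I*pi/5)) + (exp(2*I*pi/5))] = 0/5 = 0
(Exp terms are combined using exp(i*s)*conj(exp(i*t)) = exp(i*(s-t)), and sums of them are collapsed using the identity that for every m > 1 the m distinct m-th roots of unity sum to 0, e.g. 1 + exp(2*I*pi/3) + exp(-2*I*pi/3) = 0.)
Hence the multiplicities are chi_3: 1. Dimension check: dim(chi_0)*dim(chi_3) = 1*1 = 1 and sum (mult * dim) = 1*1 = 1.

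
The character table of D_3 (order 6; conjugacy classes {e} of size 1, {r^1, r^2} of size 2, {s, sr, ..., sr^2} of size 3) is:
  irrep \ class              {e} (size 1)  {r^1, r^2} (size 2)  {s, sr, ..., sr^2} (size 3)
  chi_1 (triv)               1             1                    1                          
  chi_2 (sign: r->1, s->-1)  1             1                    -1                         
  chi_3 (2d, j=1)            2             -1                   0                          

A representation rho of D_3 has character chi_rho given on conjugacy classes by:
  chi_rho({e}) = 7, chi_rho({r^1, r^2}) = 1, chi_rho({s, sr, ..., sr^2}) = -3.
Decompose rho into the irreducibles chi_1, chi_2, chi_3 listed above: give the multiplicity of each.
Multiplicities: chi_1: 0, chi_2: 3, chi_3: 2.

Proof sketch: Use <chi_rho, chi> = (1/|G|) sum_C |C| * chi_rho(C) * conj(chi(C)) with |G| = 6 for each irreducible chi in the table:
  <chi_rho, chi_1> = (1/6)[1*(7)*conj(1) + 2*(1)*conj(1) + 3*(-3)*conj(1)]
      = (1/6)[(7) + (2) + (-9)] = 0/6 = 0
  <chi_rho, chi_2> = (1/6)[1*(7)*conj(1) + 2*(1)*conj(1) + 3*(-3)*conj(-1)]
      = (1/6)[(7) + (2) + (9)] = 18/6 = 3
  <chi_rho, chi_3> = (1/6)[1*(7)*conj(2) + 2*(1)*conj(-1) + 3*(-3)*conj(0)]
      = (1/6)[(14) + (-2) + (0)] = 12/6 = 2
Dimension check: dim(rho) = sum (mult * dim) = 0*1 + 3*1 + 2*2 = 7 = chi_rho(e) = 7.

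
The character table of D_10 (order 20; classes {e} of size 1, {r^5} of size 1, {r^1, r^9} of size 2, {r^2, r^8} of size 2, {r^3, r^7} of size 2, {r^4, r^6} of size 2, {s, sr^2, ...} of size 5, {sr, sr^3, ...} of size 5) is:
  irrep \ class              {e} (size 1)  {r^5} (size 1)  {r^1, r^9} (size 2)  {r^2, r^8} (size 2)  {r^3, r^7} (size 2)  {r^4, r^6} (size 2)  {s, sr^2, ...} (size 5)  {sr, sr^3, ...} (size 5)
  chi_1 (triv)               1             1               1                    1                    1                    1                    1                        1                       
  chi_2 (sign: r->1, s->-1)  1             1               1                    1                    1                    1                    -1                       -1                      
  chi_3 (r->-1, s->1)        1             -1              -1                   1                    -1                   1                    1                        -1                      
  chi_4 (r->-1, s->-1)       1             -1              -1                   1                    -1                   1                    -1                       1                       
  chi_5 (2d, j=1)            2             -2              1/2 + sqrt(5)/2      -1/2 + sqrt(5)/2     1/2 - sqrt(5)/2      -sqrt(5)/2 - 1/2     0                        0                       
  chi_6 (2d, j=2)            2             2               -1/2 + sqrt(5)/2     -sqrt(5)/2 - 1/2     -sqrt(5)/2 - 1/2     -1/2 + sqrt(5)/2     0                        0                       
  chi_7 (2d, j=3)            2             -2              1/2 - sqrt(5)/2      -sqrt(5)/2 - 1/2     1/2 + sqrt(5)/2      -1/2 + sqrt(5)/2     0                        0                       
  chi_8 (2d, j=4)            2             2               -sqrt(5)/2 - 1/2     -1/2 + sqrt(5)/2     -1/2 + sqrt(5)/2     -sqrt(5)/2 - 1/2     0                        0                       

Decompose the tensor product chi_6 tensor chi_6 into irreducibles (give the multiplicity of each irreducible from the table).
chi_6 tensor chi_6 = chi_1 + chi_2 + chi_8 (all other irreducibles have multiplicity 0).

Justification: The character of a tensor product is the pointwise product (chi_6 * chi_6)(C) = chi_6(C) * chi_6(C):
  {e}: (2)*(2), {r^5}: (2)*(2), {r^1, r^9}: (-1/2 + sqrt(5)/2)*(-1/2 + sqrt(5)/2), {r^2, r^8}: (-sqrt(5)/2 - 1/2)*(-sqrt(5)/2 - 1/2), {r^3, r^7}: (-sqrt(5)/2 - 1/2)*(-sqrt(5)/2 - 1/2), {r^4, r^6}: (-1/2 + sqrt(5)/2)*(-1/2 + sqrt(5)/2), {s, sr^2, ...}: (0)*(0), {sr, sr^3, ...}: (0)*(0)
so (chi_6 * chi_6) takes values
  {e} -> 4, {r^5} -> 4, {r^1, r^9} -> 3/2 - sqrt(5)/2, {r^2, r^8} -> sqrt(5)/2 + 3/2, {r^3, r^7} -> sqrt(5)/2 + 3/2, {r^4, r^6} -> 3/2 - sqrt(5)/2, {s, sr^2, ...} -> 0, {sr, sr^3, ...} -> 0.
Now take the inner product of this character with each irreducible chi from the table, <chi_6*chi_6, chi> = (1/20) sum_C |C| (chi_6*chi_6)(C) conj(chi(C)):
  <chi_6*chi_6, chi_1> = (1/20)[1*(4)*conj(1) + 1*(4)*conj(1) + 2*(3/2 - sqrt(5)/2)*conj(1) + 2*(sqrt(5)/2 + 3/2)*conj(1) + 2*(sqrt(5)/2 + 3/2)*conj(1) + 2*(3/2 - sqrt(5)/2)*conj(1) + 5*(0)*conj(1) + 5*(0)*conj(1)]
      = (1/20)[(4) + (4) + (3 - sqrt(5)) + (sqrt(5) + 3) + (sqrt(5) + 3) + (3 - sqrt(5)) + (0) + (0)] = 20/20 = 1
  <chi_6*chi_6, chi_2> = (1/20)[1*(4)*conj(1) + 1*(4)*conj(1) + 2*(3/2 - sqrt(5)/2)*conj(1) + 2*(sqrt(5)/2 + 3/2)*conj(1) + 2*(sqrt(5)/2 + 3/2)*conj(1) + 2*(3/2 - sqrt(5)/2)*conj(1) + 5*(0)*conj(-1) + 5*(0)*conj(-1)]
      = (1/20)[(4) + (4) + (3 - sqrt(5)) + (sqrt(5) + 3) + (sqrt(5) + 3) + (3 - sqrt(5)) + (0) + (0)] = 20/20 = 1
  <chi_6*chi_6, chi_3> = (1/20)[1*(4)*conj(1) + 1*(4)*conj(-1) + 2*(3/2 - sqrt(5)/2)*conj(-1) + 2*(sqrt(5)/2 + 3/2)*conj(1) + 2*(sqrt(5)/2 + 3/2)*conj(-1) + 2*(3/2 - sqrt(5)/2)*conj(1) + 5*(0)*conj(1) + 5*(0)*conj(-1)]
      = (1/20)[(4) + (-4) + (-3 + sqrt(5)) + (sqrt(5) + 3) + (-3 - sqrt(5)) + (3 - sqrt(5)) + (0) + (0)] = 0/20 = 0
  <chi_6*chi_6, chi_4> = (1/20)[1*(4)*conj(1) + 1*(4)*conj(-1) + 2*(3/2 - sqrt(5)/2)*conj(-1) + 2*(sqrt(5)/2 + 3/2)*conj(1) + 2*(sqrt(5)/2 + 3/2)*conj(-1) + 2*(3/2 - sqrt(5)/2)*conj(1) + 5*(0)*conj(-1) + 5*(0)*conj(1)]
      = (1/20)[(4) + (-4) + (-3 + sqrt(5)) + (sqrt(5) + 3) + (-3 - sqrt(5)) + (3 - sqrt(5)) + (0) + (0)] = 0/20 = 0
  <chi_6*chi_6, chi_5> = (1/20)[1*(4)*conj(2) + 1*(4)*conj(-2) + 2*(3/2 - sqrt(5)/2)*conj(1/2 + sqrt(5)/2) + 2*(sqrt(5)/2 + 3/2)*conj(-1/2 + sqrt(5)/2) + 2*(sqrt(5)/2 + 3/2)*conj(1/2 - sqrt(5)/2) + 2*(3/2 - sqrt(5)/2)*conj(-sqrt(5)/2 - 1/2) + 5*(0)*conj(0) + 5*(0)*conj(0)]
      = (1/20)[(8) + (-8) + (-1 + sqrt(5)) + (1 + sqrt(5)) + (-sqrt(5) - 1) + (1 - sqrt(5)) + (0) + (0)] = 0/20 = 0
  <chi_6*chi_6, chi_6> = (1/20)[1*(4)*conj(2) + 1*(4)*conj(2) + 2*(3/2 - sqrt(5)/2)*conj(-1/2 + sqrt(5)/2) + 2*(sqrt(5)/2 + 3/2)*conj(-sqrt(5)/2 - 1/2) + 2*(sqrt(5)/2 + 3/2)*conj(-sqrt(5)/2 - 1/2) + 2*(3/2 - sqrt(5)/2)*conj(-1/2 + sqrt(5)/2) + 5*(0)*conj(0) + 5*(0)*conj(0)]
      = (1/20)[(8) + (8) + (-4 + 2*sqrt(5)) + (-2*sqrt(5) - 4) + (-2*sqrt(5) - 4) + (-4 + 2*sqrt(5)) + (0) + (0)] = 0/20 = 0
  <chi_6*chi_6, chi_7> = (1/20)[1*(4)*conj(2) + 1*(4)*conj(-2) + 2*(3/2 - sqrt(5)/2)*conj(1/2 - sqrt(5)/2) + 2*(sqrt(5)/2 + 3/2)*conj(-sqrt(5)/2 - 1/2) + 2*(sqrt(5)/2 + 3/2)*conj(1/2 + sqrt(5)/2) + 2*(3/2 - sqrt(5)/2)*conj(-1/2 + sqrt(5)/2) + 5*(0)*conj(0) + 5*(0)*conj(0)]
      = (1/20)[(8) + (-8) + (4 - 2*sqrt(5)) + (-2*sqrt(5) - 4) + (4 + 2*sqrt(5)) + (-4 + 2*sqrt(5)) + (0) + (0)] = 0/20 = 0
  <chi_6*chi_6, chi_8> = (1/20)[1*(4)*conj(2) + 1*(4)*conj(2) + 2*(3/2 - sqrt(5)/2)*conj(-sqrt(5)/2 - 1/2) + 2*(sqrt(5)/2 + 3/2)*conj(-1/2 + sqrt(5)/2) + 2*(sqrt(5)/2 + 3/2)*conj(-1/2 + sqrt(5)/2) + 2*(3/2 - sqrt(5)/2)*conj(-sqrt(5)/2 - 1/2) + 5*(0)*conj(0) + 5*(0)*conj(0)]
      = (1/20)[(8) + (8) + (1 - sqrt(5)) + (1 + sqrt(5)) + (1 + sqrt(5)) + (1 - sqrt(5)) + (0) + (0)] = 20/20 = 1
Hence the multiplicities are chi_1: 1, chi_2: 1, chi_8: 1. Dimension check: dim(chi_6)*dim(chi_6) = 2*2 = 4 and sum (mult * dim) = 1*1 + 1*1 + 1*2 = 4.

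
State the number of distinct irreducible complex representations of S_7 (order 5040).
15

Explanation: The number of irreducible complex representations of a finite group equals its number of conjugacy classes. Conjugacy classes in S_7 correspond to cycle types, i.e. partitions of 7; there are p(7) = 15 of them, so S_7 (order 5040) has exactly 15 irreducible complex representations.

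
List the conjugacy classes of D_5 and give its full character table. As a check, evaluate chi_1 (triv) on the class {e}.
Conjugacy classes: {e} of size 1, {r^1, r^4} of size 2, {r^2, r^3} of size 2, {s, sr, ..., sr^4} of size 5.
Character table:
  irrep \ class              {e} (size 1)  {r^1, r^4} (size 2)  {r^2, r^3} (size 2)  {s, sr, ..., sr^4} (size 5)
  chi_1 (triv)               1             1                    1                    1                          
  chi_2 (sign: r->1, s->-1)  1             1                    1                    -1                         
  chi_3 (2d, j=1)            2             -1/2 + sqrt(5)/2     -sqrt(5)/2 - 1/2     0                          
  chi_4 (2d, j=2)            2             -sqrt(5)/2 - 1/2     -1/2 + sqrt(5)/2     0                          

Spot check: chi_1 (triv) on {e} = 1.

Justification: D_5 has order 2*5 = 10 with 4 conjugacy classes, hence 4 irreducibles. Sum of squared dims 1 + 1 + 4 + 4 = 10 = |G|. Linear characters come from the abelianisation; the 2-dimensional irreps have character r^k -> 2*cos(2*pi*j*k/5), reflections -> 0.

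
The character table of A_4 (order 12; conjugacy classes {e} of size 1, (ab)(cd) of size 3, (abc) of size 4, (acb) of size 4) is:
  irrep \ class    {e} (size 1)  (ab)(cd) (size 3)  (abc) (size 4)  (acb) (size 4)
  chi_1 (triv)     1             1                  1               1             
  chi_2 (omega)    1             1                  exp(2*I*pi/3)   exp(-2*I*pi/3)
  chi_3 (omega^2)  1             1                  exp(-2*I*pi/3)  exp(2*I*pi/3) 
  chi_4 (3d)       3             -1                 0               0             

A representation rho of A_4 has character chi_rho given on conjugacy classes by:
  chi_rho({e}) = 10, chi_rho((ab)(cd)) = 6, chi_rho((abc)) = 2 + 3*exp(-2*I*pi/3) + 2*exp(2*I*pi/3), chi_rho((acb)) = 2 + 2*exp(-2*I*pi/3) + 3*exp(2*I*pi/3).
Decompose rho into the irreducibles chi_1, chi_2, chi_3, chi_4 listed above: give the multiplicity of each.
Multiplicities: chi_1: 2, chi_2: 2, chi_3: 3, chi_4: 1.

Derivation: Use <chi_rho, chi> = (1/|G|) sum_C |C| * chi_rho(C) * conj(chi(C)) with |G| = 12 for each irreducible chi in the table:
  <chi_rho, chi_1> = (1/12)[1*(10)*conj(1) + 3*(6)*conj(1) + 4*(2 + 3*exp(-2*I*pi/3) + 2*exp(2*I*pi/3))*conj(1) + 4*(2 + 2*exp(-2*I*pi/3) + 3*exp(2*I*pi/3))*conj(1)]
      = (1/12)[(10) + (18) + (8 + 12*exp(-2*I*pi/3) + 8*exp(2*I*pi/3)) + (8 + 8*exp(-2*I*pi/3) + 12*exp(2*I*pi/3))] = 24/12 = 2
  <chi_rho, chi_2> = (1/12)[1*(10)*conj(1) + 3*(6)*conj(1) + 4*(2 + 3*exp(-2*I*pi/3) + 2*exp(2*I*pi/3))*conj(exp(2*I*pi/3)) + 4*(2 + 2*exp(-2*I*pi/3) + 3*exp(2*I*pi/3))*conj(exp(-2*I*pi/3))]
      = (1/12)[(10) + (18) + (8 + 8*exp(-2*I*pi/3) + 12*exp(2*I*pi/3)) + (8 + 12*exp(-2*I*pi/3) + 8*exp(2*I*pi/3))] = 24/12 = 2
  <chi_rho, chi_3> = (1/12)[1*(10)*conj(1) + 3*(6)*conj(1) + 4*(2 + 3*exp(-2*I*pi/3) + 2*exp(2*I*pi/3))*conj(exp(-2*I*pi/3)) + 4*(2 + 2*exp(-2*I*pi/3) + 3*exp(2*I*pi/3))*conj(exp(2*I*pi/3))]
      = (1/12)[(10) + (18) + (4) + (4)] = 36/12 = 3
  <chi_rho, chi_4> = (1/12)[1*(10)*conj(3) + 3*(6)*conj(-1) + 4*(2 + 3*exp(-2*I*pi/3) + 2*exp(2*I*pi/3))*conj(0) + 4*(2 + 2*exp(-2*I*pi/3) + 3*exp(2*I*pi/3))*conj(0)]
      = (1/12)[(30) + (-18) + (0) + (0)] = 12/12 = 1
(Exp terms are combined using exp(i*s)*conj(exp(i*t)) = exp(i*(s-t)), and sums of them are collapsed using the identity that for every m > 1 the m distinct m-th roots of unity sum to 0, e.g. 1 + exp(2*I*pi/3) + exp(-2*I*pi/3) = 0.)
Dimension check: dim(rho) = sum (mult * dim) = 2*1 + 2*1 + 3*1 + 1*3 = 10 = chi_rho(e) = 10.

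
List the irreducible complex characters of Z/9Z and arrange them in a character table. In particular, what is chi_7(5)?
Character table of Z/9Z (irreps indexed chi_0,...,chi_8 with chi_k(m) = zeta_9^(k*m), zeta_9 = exp(2*pi*i/9)):
  irrep \ class  {0} (size 1)  {1} (size 1)    {2} (size 1)    {3} (size 1)    {4} (size 1)    {5} (size 1)    {6} (size 1)    {7} (size 1)    {8} (size 1)  
  chi_0          1             1               1               1               1               1               1               1               1             
  chi_1          1             exp(2*I*pi/9)   exp(4*I*pi/9)   exp(2*I*pi/3)   exp(8*I*pi/9)   exp(-8*I*pi/9)  exp(-2*I*pi/3)  exp(-4*I*pi/9)  exp(-2*I*pi/9)
  chi_2          1             exp(4*I*pi/9)   exp(8*I*pi/9)   exp(-2*I*pi/3)  exp(-2*I*pi/9)  exp(2*I*pi/9)   exp(2*I*pi/3)   exp(-8*I*pi/9)  exp(-4*I*pi/9)
  chi_3          1             exp(2*I*pi/3)   exp(-2*I*pi/3)  1               exp(2*I*pi/3)   exp(-2*I*pi/3)  1               exp(2*I*pi/3)   exp(-2*I*pi/3)
  chi_4          1             exp(8*I*pi/9)   exp(-2*I*pi/9)  exp(2*I*pi/3)   exp(-4*I*pi/9)  exp(4*I*pi/9)   exp(-2*I*pi/3)  exp(2*I*pi/9)   exp(-8*I*pi/9)
  chi_5          1             exp(-8*I*pi/9)  exp(2*I*pi/9)   exp(-2*I*pi/3)  exp(4*I*pi/9)   exp(-4*I*pi/9)  exp(2*I*pi/3)   exp(-2*I*pi/9)  exp(8*I*pi/9) 
  chi_6          1             exp(-2*I*pi/3)  exp(2*I*pi/3)   1               exp(-2*I*pi/3)  exp(2*I*pi/3)   1               exp(-2*I*pi/3)  exp(2*I*pi/3) 
  chi_7          1             exp(-4*I*pi/9)  exp(-8*I*pi/9)  exp(2*I*pi/3)   exp(2*I*pi/9)   exp(-2*I*pi/9)  exp(-2*I*pi/3)  exp(8*I*pi/9)   exp(4*I*pi/9) 
  chi_8          1             exp(-2*I*pi/9)  exp(-4*I*pi/9)  exp(-2*I*pi/3)  exp(-8*I*pi/9)  exp(8*I*pi/9)   exp(2*I*pi/3)   exp(4*I*pi/9)   exp(2*I*pi/9) 

Spot check: chi_7(5) = zeta_9^(7*5) = zeta_9^35 = exp(-2*I*pi/9).

Why: Z/9Z is abelian, so all 9 irreducible complex representations are 1-dimensional. They are given by chi_k(m) = zeta_9^(k*m) for k = 0,...,8. Row orthogonality: sum_m chi_k(m) conj(chi_l(m)) = 9 * [k = l].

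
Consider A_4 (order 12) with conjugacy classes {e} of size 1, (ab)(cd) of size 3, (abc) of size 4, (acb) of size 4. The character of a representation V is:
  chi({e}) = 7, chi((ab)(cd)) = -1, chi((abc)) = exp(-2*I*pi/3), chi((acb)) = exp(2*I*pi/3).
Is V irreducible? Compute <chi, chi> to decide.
Not irreducible (reducible): <chi, chi> = 5 > 1.

Argument: <chi, chi> = (1/|G|) sum_C |C| * |chi(C)|^2 = (1/12)[1*|7|^2 + 3*|-1|^2 + 4*|exp(-2*I*pi/3)|^2 + 4*|exp(2*I*pi/3)|^2]
  = (1/12)[(49) + (3) + (4) + (4)] = 60/12 = 5.
(Exp terms are combined using exp(i*s)*conj(exp(i*t)) = exp(i*(s-t)), and sums of them are collapsed using the identity that for every m > 1 the m distinct m-th roots of unity sum to 0, e.g. 1 + exp(2*I*pi/3) + exp(-2*I*pi/3) = 0.)
A character is irreducible iff <chi, chi> = 1, so this representation is reducible.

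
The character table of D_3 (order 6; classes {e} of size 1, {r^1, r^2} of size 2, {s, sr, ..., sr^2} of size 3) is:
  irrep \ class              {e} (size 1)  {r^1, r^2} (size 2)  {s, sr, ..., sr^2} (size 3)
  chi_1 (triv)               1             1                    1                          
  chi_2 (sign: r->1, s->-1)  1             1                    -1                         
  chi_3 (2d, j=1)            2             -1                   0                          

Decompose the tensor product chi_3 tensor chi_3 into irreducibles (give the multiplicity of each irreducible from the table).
chi_3 tensor chi_3 = chi_1 + chi_2 + chi_3 (all other irreducibles have multiplicity 0).

Solution. The character of a tensor product is the pointwise product (chi_3 * chi_3)(C) = chi_3(C) * chi_3(C):
  {e}: (2)*(2), {r^1, r^2}: (-1)*(-1), {s, sr, ..., sr^2}: (0)*(0)
so (chi_3 * chi_3) takes values
  {e} -> 4, {r^1, r^2} -> 1, {s, sr, ..., sr^2} -> 0.
Now take the inner product of this character with each irreducible chi from the table, <chi_3*chi_3, chi> = (1/6) sum_C |C| (chi_3*chi_3)(C) conj(chi(C)):
  <chi_3*chi_3, chi_1> = (1/6)[1*(4)*conj(1) + 2*(1)*conj(1) + 3*(0)*conj(1)]
      = (1/6)[(4) + (2) + (0)] = 6/6 = 1
  <chi_3*chi_3, chi_2> = (1/6)[1*(4)*conj(1) + 2*(1)*conj(1) + 3*(0)*conj(-1)]
      = (1/6)[(4) + (2) + (0)] = 6/6 = 1
  <chi_3*chi_3, chi_3> = (1/6)[1*(4)*conj(2) + 2*(1)*conj(-1) + 3*(0)*conj(0)]
      = (1/6)[(8) + (-2) + (0)] = 6/6 = 1
Hence the multiplicities are chi_1: 1, chi_2: 1, chi_3: 1. Dimension check: dim(chi_3)*dim(chi_3) = 2*2 = 4 and sum (mult * dim) = 1*1 + 1*1 + 1*2 = 4.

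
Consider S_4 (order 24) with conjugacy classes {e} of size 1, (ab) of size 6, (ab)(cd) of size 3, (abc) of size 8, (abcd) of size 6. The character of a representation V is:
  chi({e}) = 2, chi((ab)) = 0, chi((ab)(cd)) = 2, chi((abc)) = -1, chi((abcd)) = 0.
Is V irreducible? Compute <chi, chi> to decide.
Irreducible: <chi, chi> = 1.

<chi, chi> = (1/|G|) sum_C |C| * |chi(C)|^2 = (1/24)[1*|2|^2 + 6*|0|^2 + 3*|2|^2 + 8*|-1|^2 + 6*|0|^2]
  = (1/24)[(4) + (0) + (12) + (8) + (0)] = 24/24 = 1.
A character is irreducible iff <chi, chi> = 1, so this representation is irreducible.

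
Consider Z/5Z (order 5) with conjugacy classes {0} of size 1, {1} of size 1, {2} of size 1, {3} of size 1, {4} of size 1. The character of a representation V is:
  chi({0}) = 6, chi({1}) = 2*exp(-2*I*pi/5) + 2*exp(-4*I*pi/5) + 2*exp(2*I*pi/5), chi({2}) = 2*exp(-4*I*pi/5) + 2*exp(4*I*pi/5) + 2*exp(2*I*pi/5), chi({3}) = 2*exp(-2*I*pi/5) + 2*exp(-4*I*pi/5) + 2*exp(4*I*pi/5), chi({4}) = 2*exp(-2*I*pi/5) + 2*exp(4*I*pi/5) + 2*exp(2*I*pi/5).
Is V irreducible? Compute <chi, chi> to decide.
Not irreducible (reducible): <chi, chi> = 12 > 1.

Explanation: <chi, chi> = (1/|G|) sum_C |C| * |chi(C)|^2 = (1/5)[1*|6|^2 + 1*|2*exp(-2*I*pi/5) + 2*exp(-4*I*pi/5) + 2*exp(2*I*pi/5)|^2 + 1*|2*exp(-4*I*pi/5) + 2*exp(4*I*pi/5) + 2*exp(2*I*pi/5)|^2 + 1*|2*exp(-2*I*pi/5) + 2*exp(-4*I*pi/5) + 2*exp(4*I*pi/5)|^2 + 1*|2*exp(-2*I*pi/5) + 2*exp(4*I*pi/5) + 2*exp(2*I*pi/5)|^2]
  = (1/5)[(36) + (12 + 8*exp(-4*I*pi/5) + 4*exp(-2*I*pi/5) + 4*exp(2*I*pi/5) + 8*exp(4*I*pi/5)) + (12 + 8*exp(-2*I*pi/5) + 4*exp(-4*I*pi/5) + 4*exp(4*I*pi/5) + 8*exp(2*I*pi/5)) + (12 + 8*exp(-2*I*pi/5) + 4*exp(-4*I*pi/5) + 4*exp(4*I*pi/5) + 8*exp(2*I*pi/5)) + (12 + 8*exp(-4*I*pi/5) + 4*exp(-2*I*pi/5) + 4*exp(2*I*pi/5) + 8*exp(4*I*pi/5))] = 60/5 = 12.
(Exp terms are combined using exp(i*s)*conj(exp(i*t)) = exp(i*(s-t)), and sums of them are collapsed using the identity that for every m > 1 the m distinct m-th roots of unity sum to 0, e.g. 1 + exp(2*I*pi/3) + exp(-2*I*pi/3) = 0.)
A character is irreducible iff <chi, chi> = 1, so this representation is reducible.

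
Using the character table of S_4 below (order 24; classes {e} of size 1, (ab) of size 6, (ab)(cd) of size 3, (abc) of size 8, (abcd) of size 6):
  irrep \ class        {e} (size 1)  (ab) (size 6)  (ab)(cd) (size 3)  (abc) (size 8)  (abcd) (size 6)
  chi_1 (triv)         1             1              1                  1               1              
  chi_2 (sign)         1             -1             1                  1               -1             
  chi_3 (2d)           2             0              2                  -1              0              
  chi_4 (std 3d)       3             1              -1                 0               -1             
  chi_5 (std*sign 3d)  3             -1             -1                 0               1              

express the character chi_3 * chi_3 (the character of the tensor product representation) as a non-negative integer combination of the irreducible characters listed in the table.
chi_3 tensor chi_3 = chi_1 + chi_2 + chi_3 (all other irreducibles have multiplicity 0).

Explanation: The character of a tensor product is the pointwise product (chi_3 * chi_3)(C) = chi_3(C) * chi_3(C):
  {e}: (2)*(2), (ab): (0)*(0), (ab)(cd): (2)*(2), (abc): (-1)*(-1), (abcd): (0)*(0)
so (chi_3 * chi_3) takes values
  {e} -> 4, (ab) -> 0, (ab)(cd) -> 4, (abc) -> 1, (abcd) -> 0.
Now take the inner product of this character with each irreducible chi from the table, <chi_3*chi_3, chi> = (1/24) sum_C |C| (chi_3*chi_3)(C) conj(chi(C)):
  <chi_3*chi_3, chi_1> = (1/24)[1*(4)*conj(1) + 6*(0)*conj(1) + 3*(4)*conj(1) + 8*(1)*conj(1) + 6*(0)*conj(1)]
      = (1/24)[(4) + (0) + (12) + (8) + (0)] = 24/24 = 1
  <chi_3*chi_3, chi_2> = (1/24)[1*(4)*conj(1) + 6*(0)*conj(-1) + 3*(4)*conj(1) + 8*(1)*conj(1) + 6*(0)*conj(-1)]
      = (1/24)[(4) + (0) + (12) + (8) + (0)] = 24/24 = 1
  <chi_3*chi_3, chi_3> = (1/24)[1*(4)*conj(2) + 6*(0)*conj(0) + 3*(4)*conj(2) + 8*(1)*conj(-1) + 6*(0)*conj(0)]
      = (1/24)[(8) + (0) + (24) + (-8) + (0)] = 24/24 = 1
  <chi_3*chi_3, chi_4> = (1/24)[1*(4)*conj(3) + 6*(0)*conj(1) + 3*(4)*conj(-1) + 8*(1)*conj(0) + 6*(0)*conj(-1)]
      = (1/24)[(12) + (0) + (-12) + (0) + (0)] = 0/24 = 0
  <chi_3*chi_3, chi_5> = (1/24)[1*(4)*conj(3) + 6*(0)*conj(-1) + 3*(4)*conj(-1) + 8*(1)*conj(0) + 6*(0)*conj(1)]
      = (1/24)[(12) + (0) + (-12) + (0) + (0)] = 0/24 = 0
Hence the multiplicities are chi_1: 1, chi_2: 1, chi_3: 1. Dimension check: dim(chi_3)*dim(chi_3) = 2*2 = 4 and sum (mult * dim) = 1*1 + 1*1 + 1*2 = 4.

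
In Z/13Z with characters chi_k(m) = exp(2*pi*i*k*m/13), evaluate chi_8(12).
chi_8(12) = zeta_13^96 = exp(10*I*pi/13)

chi_8(12) = zeta_13^(8*12) = zeta_13^96. Since zeta_13^13 = 1, this equals zeta_13^5 = exp(2*pi*i*5/13) = exp(10*I*pi/13).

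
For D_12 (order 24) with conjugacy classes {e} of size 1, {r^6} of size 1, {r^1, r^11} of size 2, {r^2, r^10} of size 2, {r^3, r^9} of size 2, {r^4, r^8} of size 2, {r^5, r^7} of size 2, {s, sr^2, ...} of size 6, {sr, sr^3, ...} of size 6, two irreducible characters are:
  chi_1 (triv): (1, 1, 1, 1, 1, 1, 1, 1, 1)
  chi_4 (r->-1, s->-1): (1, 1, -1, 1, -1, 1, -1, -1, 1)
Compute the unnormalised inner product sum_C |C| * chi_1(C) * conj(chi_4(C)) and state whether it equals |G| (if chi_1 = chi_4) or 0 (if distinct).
Sum = 0; so <chi_1, chi_4> = 0 (distinct irreducibles are orthogonal).

Why: Compute term by term over conjugacy classes (|C| * chi_1(C) * conj(chi_4(C))):
  1*(1)*conj(1) + 1*(1)*conj(1) + 2*(1)*conj(-1) + 2*(1)*conj(1) + 2*(1)*conj(-1) + 2*(1)*conj(1) + 2*(1)*conj(-1) + 6*(1)*conj(-1) + 6*(1)*conj(1)
  = (1) + (1) + (-2) + (2) + (-2) + (2) + (-2) + (-6) + (6)
  = 0.
Dividing by |G| = 24 gives 0/24 = 0, matching the row-orthogonality relation <chi_1, chi_4> = [chi_1 = chi_4].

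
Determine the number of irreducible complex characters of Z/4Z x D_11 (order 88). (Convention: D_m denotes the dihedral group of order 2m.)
28

The number of irreducible complex representations of a finite group equals its number of conjugacy classes. For a direct product, #classes(G x H) = #classes(G) * #classes(H). Z/4Z has 4 classes (abelian), D_11 has 7 classes, so 4 * 7 = 28, so Z/4Z x D_11 (order 88) has exactly 28 irreducible complex representations.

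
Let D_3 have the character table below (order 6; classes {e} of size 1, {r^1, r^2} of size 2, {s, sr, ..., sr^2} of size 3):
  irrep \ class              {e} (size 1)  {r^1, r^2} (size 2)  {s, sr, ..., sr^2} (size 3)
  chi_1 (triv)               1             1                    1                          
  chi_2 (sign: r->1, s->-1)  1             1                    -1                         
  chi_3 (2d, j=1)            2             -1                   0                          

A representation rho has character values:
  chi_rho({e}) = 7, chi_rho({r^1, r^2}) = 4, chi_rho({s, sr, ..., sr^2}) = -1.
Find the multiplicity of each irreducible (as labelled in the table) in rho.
Multiplicities: chi_1: 2, chi_2: 3, chi_3: 1.

Argument: Use <chi_rho, chi> = (1/|G|) sum_C |C| * chi_rho(C) * conj(chi(C)) with |G| = 6 for each irreducible chi in the table:
  <chi_rho, chi_1> = (1/6)[1*(7)*conj(1) + 2*(4)*conj(1) + 3*(-1)*conj(1)]
      = (1/6)[(7) + (8) + (-3)] = 12/6 = 2
  <chi_rho, chi_2> = (1/6)[1*(7)*conj(1) + 2*(4)*conj(1) + 3*(-1)*conj(-1)]
      = (1/6)[(7) + (8) + (3)] = 18/6 = 3
  <chi_rho, chi_3> = (1/6)[1*(7)*conj(2) + 2*(4)*conj(-1) + 3*(-1)*conj(0)]
      = (1/6)[(14) + (-8) + (0)] = 6/6 = 1
Dimension check: dim(rho) = sum (mult * dim) = 2*1 + 3*1 + 1*2 = 7 = chi_rho(e) = 7.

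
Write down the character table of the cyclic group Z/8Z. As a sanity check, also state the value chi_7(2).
Character table of Z/8Z (irreps indexed chi_0,...,chi_7 with chi_k(m) = zeta_8^(k*m), zeta_8 = exp(2*pi*i/8)):
  irrep \ class  {0} (size 1)  {1} (size 1)    {2} (size 1)  {3} (size 1)    {4} (size 1)  {5} (size 1)    {6} (size 1)  {7} (size 1)  
  chi_0          1             1               1             1               1             1               1             1             
  chi_1          1             exp(I*pi/4)     I             exp(3*I*pi/4)   -1            exp(-3*I*pi/4)  -I            exp(-I*pi/4)  
  chi_2          1             I               -1            -I              1             I               -1            -I            
  chi_3          1             exp(3*I*pi/4)   -I            exp(I*pi/4)     -1            exp(-I*pi/4)    I             exp(-3*I*pi/4)
  chi_4          1             -1              1             -1              1             -1              1             -1            
  chi_5          1             exp(-3*I*pi/4)  I             exp(-I*pi/4)    -1            exp(I*pi/4)     -I            exp(3*I*pi/4) 
  chi_6          1             -I              -1            I               1             -I              -1            I             
  chi_7          1             exp(-I*pi/4)    -I            exp(-3*I*pi/4)  -1            exp(3*I*pi/4)   I             exp(I*pi/4)   

Spot check: chi_7(2) = zeta_8^(7*2) = zeta_8^14 = -I.

Working: Z/8Z is abelian, so all 8 irreducible complex representations are 1-dimensional. They are given by chi_k(m) = zeta_8^(k*m) for k = 0,...,7. Row orthogonality: sum_m chi_k(m) conj(chi_l(m)) = 8 * [k = l].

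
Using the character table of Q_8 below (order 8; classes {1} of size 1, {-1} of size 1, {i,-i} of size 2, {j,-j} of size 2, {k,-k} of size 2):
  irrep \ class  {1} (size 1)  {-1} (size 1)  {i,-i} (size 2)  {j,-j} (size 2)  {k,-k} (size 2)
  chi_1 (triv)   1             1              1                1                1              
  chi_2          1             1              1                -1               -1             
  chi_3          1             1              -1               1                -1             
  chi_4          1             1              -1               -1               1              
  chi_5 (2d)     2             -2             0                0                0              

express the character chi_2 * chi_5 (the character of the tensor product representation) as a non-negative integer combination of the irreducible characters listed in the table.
chi_2 tensor chi_5 = chi_5 (all other irreducibles have multiplicity 0).

Proof sketch: The character of a tensor product is the pointwise product (chi_2 * chi_5)(C) = chi_2(C) * chi_5(C):
  {1}: (1)*(2), {-1}: (1)*(-2), {i,-i}: (1)*(0), {j,-j}: (-1)*(0), {k,-k}: (-1)*(0)
so (chi_2 * chi_5) takes values
  {1} -> 2, {-1} -> -2, {i,-i} -> 0, {j,-j} -> 0, {k,-k} -> 0.
Now take the inner product of this character with each irreducible chi from the table, <chi_2*chi_5, chi> = (1/8) sum_C |C| (chi_2*chi_5)(C) conj(chi(C)):
  <chi_2*chi_5, chi_1> = (1/8)[1*(2)*conj(1) + 1*(-2)*conj(1) + 2*(0)*conj(1) + 2*(0)*conj(1) + 2*(0)*conj(1)]
      = (1/8)[(2) + (-2) + (0) + (0) + (0)] = 0/8 = 0
  <chi_2*chi_5, chi_2> = (1/8)[1*(2)*conj(1) + 1*(-2)*conj(1) + 2*(0)*conj(1) + 2*(0)*conj(-1) + 2*(0)*conj(-1)]
      = (1/8)[(2) + (-2) + (0) + (0) + (0)] = 0/8 = 0
  <chi_2*chi_5, chi_3> = (1/8)[1*(2)*conj(1) + 1*(-2)*conj(1) + 2*(0)*conj(-1) + 2*(0)*conj(1) + 2*(0)*conj(-1)]
      = (1/8)[(2) + (-2) + (0) + (0) + (0)] = 0/8 = 0
  <chi_2*chi_5, chi_4> = (1/8)[1*(2)*conj(1) + 1*(-2)*conj(1) + 2*(0)*conj(-1) + 2*(0)*conj(-1) + 2*(0)*conj(1)]
      = (1/8)[(2) + (-2) + (0) + (0) + (0)] = 0/8 = 0
  <chi_2*chi_5, chi_5> = (1/8)[1*(2)*conj(2) + 1*(-2)*conj(-2) + 2*(0)*conj(0) + 2*(0)*conj(0) + 2*(0)*conj(0)]
      = (1/8)[(4) + (4) + (0) + (0) + (0)] = 8/8 = 1
Hence the multiplicities are chi_5: 1. Dimension check: dim(chi_2)*dim(chi_5) = 1*2 = 2 and sum (mult * dim) = 1*2 = 2.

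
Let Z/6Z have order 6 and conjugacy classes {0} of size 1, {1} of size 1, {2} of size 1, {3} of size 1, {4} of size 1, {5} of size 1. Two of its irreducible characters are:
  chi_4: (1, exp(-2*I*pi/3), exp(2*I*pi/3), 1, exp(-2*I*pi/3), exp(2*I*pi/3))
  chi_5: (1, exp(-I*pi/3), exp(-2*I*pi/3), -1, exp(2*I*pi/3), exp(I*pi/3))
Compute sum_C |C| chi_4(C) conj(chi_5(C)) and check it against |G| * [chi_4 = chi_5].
Sum = 0; so <chi_4, chi_5> = 0 (distinct irreducibles are orthogonal).

Proof sketch: Compute term by term over conjugacy classes (|C| * chi_4(C) * conj(chi_5(C))):
  1*(1)*conj(1) + 1*(exp(-2*I*pi/3))*conj(exp(-I*pi/3)) + 1*(exp(2*I*pi/3))*conj(exp(-2*I*pi/3)) + 1*(1)*conj(-1) + 1*(exp(-2*I*pi/3))*conj(exp(2*I*pi/3)) + 1*(exp(2*I*pi/3))*conj(exp(I*pi/3))
  = (1) + (exp(-I*pi/3)) + (exp(-2*I*pi/3)) + (-1) + (exp(2*I*pi/3)) + (exp(I*pi/3))
  = 0.
(Exp terms are combined using exp(i*s)*conj(exp(i*t)) = exp(i*(s-t)), and sums of them are collapsed using the identity that for every m > 1 the m distinct m-th roots of unity sum to 0, e.g. 1 + exp(2*I*pi/3) + exp(-2*I*pi/3) = 0.)
Dividing by |G| = 6 gives 0/6 = 0, matching the row-orthogonality relation <chi_4, chi_5> = [chi_4 = chi_5].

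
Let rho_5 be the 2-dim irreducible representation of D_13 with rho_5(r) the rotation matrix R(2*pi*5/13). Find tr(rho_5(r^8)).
chi_{rho_5}(r^8) = 2*cos(2*pi*5*8/13) = 2*cos(80*pi/13)

Solution. rho_5(r^8) is rotation by angle 2*pi*5*8/13, whose trace is 2*cos(2*pi*5*8/13) = 2*cos(80*pi/13).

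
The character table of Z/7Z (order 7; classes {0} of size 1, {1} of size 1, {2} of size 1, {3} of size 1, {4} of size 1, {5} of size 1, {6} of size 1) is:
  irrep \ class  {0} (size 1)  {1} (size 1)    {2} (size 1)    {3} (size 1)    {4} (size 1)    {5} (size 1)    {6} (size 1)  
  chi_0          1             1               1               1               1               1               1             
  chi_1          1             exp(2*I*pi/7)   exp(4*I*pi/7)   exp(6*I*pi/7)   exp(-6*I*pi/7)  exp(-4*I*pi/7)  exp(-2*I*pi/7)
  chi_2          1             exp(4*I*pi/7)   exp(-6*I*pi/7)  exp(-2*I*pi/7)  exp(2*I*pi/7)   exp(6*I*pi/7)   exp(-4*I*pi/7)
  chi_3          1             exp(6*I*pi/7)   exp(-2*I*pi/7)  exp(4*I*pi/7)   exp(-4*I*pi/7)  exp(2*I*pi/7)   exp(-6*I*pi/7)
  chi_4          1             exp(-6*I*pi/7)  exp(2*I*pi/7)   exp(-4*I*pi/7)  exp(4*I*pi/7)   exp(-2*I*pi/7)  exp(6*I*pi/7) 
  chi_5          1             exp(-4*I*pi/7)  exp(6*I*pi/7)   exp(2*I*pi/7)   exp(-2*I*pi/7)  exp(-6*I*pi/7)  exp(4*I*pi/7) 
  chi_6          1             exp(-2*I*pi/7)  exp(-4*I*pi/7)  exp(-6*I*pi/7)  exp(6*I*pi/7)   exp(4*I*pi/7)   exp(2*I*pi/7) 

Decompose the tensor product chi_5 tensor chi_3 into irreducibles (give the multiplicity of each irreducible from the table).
chi_5 tensor chi_3 = chi_1 (all other irreducibles have multiplicity 0).

Working: The character of a tensor product is the pointwise product (chi_5 * chi_3)(C) = chi_5(C) * chi_3(C):
  {0}: (1)*(1), {1}: (exp(-4*I*pi/7))*(exp(6*I*pi/7)), {2}: (exp(6*I*pi/7))*(exp(-2*I*pi/7)), {3}: (exp(2*I*pi/7))*(exp(4*I*pi/7)), {4}: (exp(-2*I*pi/7))*(exp(-4*I*pi/7)), {5}: (exp(-6*I*pi/7))*(exp(2*I*pi/7)), {6}: (exp(4*I*pi/7))*(exp(-6*I*pi/7))
so (chi_5 * chi_3) takes values
  {0} -> 1, {1} -> exp(2*I*pi/7), {2} -> exp(4*I*pi/7), {3} -> exp(6*I*pi/7), {4} -> exp(-6*I*pi/7), {5} -> exp(-4*I*pi/7), {6} -> exp(-2*I*pi/7).
Now take the inner product of this character with each irreducible chi from the table, <chi_5*chi_3, chi> = (1/7) sum_C |C| (chi_5*chi_3)(C) conj(chi(C)):
  <chi_5*chi_3, chi_0> = (1/7)[1*(1)*conj(1) + 1*(exp(2*I*pi/7))*conj(1) + 1*(exp(4*I*pi/7))*conj(1) + 1*(exp(6*I*pi/7))*conj(1) + 1*(exp(-6*I*pi/7))*conj(1) + 1*(exp(-4*I*pi/7))*conj(1) + 1*(exp(-2*I*pi/7))*conj(1)]
      = (1/7)[(1) + (exp(2*I*pi/7)) + (exp(4*I*pi/7)) + (exp(6*I*pi/7)) + (exp(-6*I*pi/7)) + (exp(-4*I*pi/7)) + (exp(-2*I*pi/7))] = 0/7 = 0
  <chi_5*chi_3, chi_1> = (1/7)[1*(1)*conj(1) + 1*(exp(2*I*pi/7))*conj(exp(2*I*pi/7)) + 1*(exp(4*I*pi/7))*conj(exp(4*I*pi/7)) + 1*(exp(6*I*pi/7))*conj(exp(6*I*pi/7)) + 1*(exp(-6*I*pi/7))*conj(exp(-6*I*pi/7)) + 1*(exp(-4*I*pi/7))*conj(exp(-4*I*pi/7)) + 1*(exp(-2*I*pi/7))*conj(exp(-2*I*pi/7))]
      = (1/7)[(1) + (1) + (1) + (1) + (1) + (1) + (1)] = 7/7 = 1
  <chi_5*chi_3, chi_2> = (1/7)[1*(1)*conj(1) + 1*(exp(2*I*pi/7))*conj(exp(4*I*pi/7)) + 1*(exp(4*I*pi/7))*conj(exp(-6*I*pi/7)) + 1*(exp(6*I*pi/7))*conj(exp(-2*I*pi/7)) + 1*(exp(-6*I*pi/7))*conj(exp(2*I*pi/7)) + 1*(exp(-4*I*pi/7))*conj(exp(6*I*pi/7)) + 1*(exp(-2*I*pi/7))*conj(exp(-4*I*pi/7))]
      = (1/7)[(1) + (exp(-2*I*pi/7)) + (exp(-4*I*pi/7)) + (exp(-6*I*pi/7)) + (exp(6*I*pi/7)) + (exp(4*I*pi/7)) + (exp(2*I*pi/7))] = 0/7 = 0
  <chi_5*chi_3, chi_3> = (1/7)[1*(1)*conj(1) + 1*(exp(2*I*pi/7))*conj(exp(6*I*pi/7)) + 1*(exp(4*I*pi/7))*conj(exp(-2*I*pi/7)) + 1*(exp(6*I*pi/7))*conj(exp(4*I*pi/7)) + 1*(exp(-6*I*pi/7))*conj(exp(-4*I*pi/7)) + 1*(exp(-4*I*pi/7))*conj(exp(2*I*pi/7)) + 1*(exp(-2*I*pi/7))*conj(exp(-6*I*pi/7))]
      = (1/7)[(1) + (exp(-4*I*pi/7)) + (exp(6*I*pi/7)) + (exp(2*I*pi/7)) + (exp(-2*I*pi/7)) + (exp(-6*I*pi/7)) + (exp(4*I*pi/7))] = 0/7 = 0
  <chi_5*chi_3, chi_4> = (1/7)[1*(1)*conj(1) + 1*(exp(2*I*pi/7))*conj(exp(-6*I*pi/7)) + 1*(exp(4*I*pi/7))*conj(exp(2*I*pi/7)) + 1*(exp(6*I*pi/7))*conj(exp(-4*I*pi/7)) + 1*(exp(-6*I*pi/7))*conj(exp(4*I*pi/7)) + 1*(exp(-4*I*pi/7))*conj(exp(-2*I*pi/7)) + 1*(exp(-2*I*pi/7))*conj(exp(6*I*pi/7))]
      = (1/7)[(1) + (exp(-6*I*pi/7)) + (exp(2*I*pi/7)) + (exp(-4*I*pi/7)) + (exp(4*I*pi/7)) + (exp(-2*I*pi/7)) + (exp(6*I*pi/7))] = 0/7 = 0
  <chi_5*chi_3, chi_5> = (1/7)[1*(1)*conj(1) + 1*(exp(2*I*pi/7))*conj(exp(-4*I*pi/7)) + 1*(exp(4*I*pi/7))*conj(exp(6*I*pi/7)) + 1*(exp(6*I*pi/7))*conj(exp(2*I*pi/7)) + 1*(exp(-6*I*pi/7))*conj(exp(-2*I*pi/7)) + 1*(exp(-4*I*pi/7))*conj(exp(-6*I*pi/7)) + 1*(exp(-2*I*pi/7))*conj(exp(4*I*pi/7))]
      = (1/7)[(1) + (exp(6*I*pi/7)) + (exp(-2*I*pi/7)) + (exp(4*I*pi/7)) + (exp(-4*I*pi/7)) + (exp(2*I*pi/7)) + (exp(-6*I*pi/7))] = 0/7 = 0
  <chi_5*chi_3, chi_6> = (1/7)[1*(1)*conj(1) + 1*(exp(2*I*pi/7))*conj(exp(-2*I*pi/7)) + 1*(exp(4*I*pi/7))*conj(exp(-4*I*pi/7)) + 1*(exp(6*I*pi/7))*conj(exp(-6*I*pi/7)) + 1*(exp(-6*I*pi/7))*conj(exp(6*I*pi/7)) + 1*(exp(-4*I*pi/7))*conj(exp(4*I*pi/7)) + 1*(exp(-2*I*pi/7))*conj(exp(2*I*pi/7))]
      = (1/7)[(1) + (exp(4*I*pi/7)) + (exp(-6*I*pi/7)) + (exp(-2*I*pi/7)) + (exp(2*I*pi/7)) + (exp(6*I*pi/7)) + (exp(-4*I*pi/7))] = 0/7 = 0
(Exp terms are combined using exp(i*s)*conj(exp(i*t)) = exp(i*(s-t)), and sums of them are collapsed using the identity that for every m > 1 the m distinct m-th roots of unity sum to 0, e.g. 1 + exp(2*I*pi/3) + exp(-2*I*pi/3) = 0.)
Hence the multiplicities are chi_1: 1. Dimension check: dim(chi_5)*dim(chi_3) = 1*1 = 1 and sum (mult * dim) = 1*1 = 1.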